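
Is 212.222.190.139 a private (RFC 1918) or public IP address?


RFC 1918 private ranges:
  10.0.0.0/8 (10.0.0.0 - 10.255.255.255)
  172.16.0.0/12 (172.16.0.0 - 172.31.255.255)
  192.168.0.0/16 (192.168.0.0 - 192.168.255.255)
Public (not in any RFC 1918 range)


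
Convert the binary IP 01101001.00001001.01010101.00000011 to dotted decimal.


01101001 = 105
00001001 = 9
01010101 = 85
00000011 = 3
IP: 105.9.85.3


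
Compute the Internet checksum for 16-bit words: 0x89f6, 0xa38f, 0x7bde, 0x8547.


Sum all words (with carry folding):
+ 0x89f6 = 0x89f6
+ 0xa38f = 0x2d86
+ 0x7bde = 0xa964
+ 0x8547 = 0x2eac
One's complement: ~0x2eac
Checksum = 0xd153


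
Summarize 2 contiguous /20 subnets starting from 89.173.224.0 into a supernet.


Original prefix: /20
Number of subnets: 2 = 2^1
New prefix = 20 - 1 = 19
Supernet: 89.173.224.0/19


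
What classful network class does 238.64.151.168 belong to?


First octet: 238
Binary: 11101110
1110xxxx -> Class D (224-239)
Class D (multicast), default mask N/A


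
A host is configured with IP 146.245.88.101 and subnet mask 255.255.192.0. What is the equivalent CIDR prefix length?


Binary: 11111111.11111111.11000000.00000000
Count leading 1s
Prefix: /18


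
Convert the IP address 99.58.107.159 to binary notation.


99 = 01100011
58 = 00111010
107 = 01101011
159 = 10011111
Binary: 01100011.00111010.01101011.10011111


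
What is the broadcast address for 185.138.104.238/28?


Network: 185.138.104.224/28
Host bits = 4
Set all host bits to 1:
Broadcast: 185.138.104.239


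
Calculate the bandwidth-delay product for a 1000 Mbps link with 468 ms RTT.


BDP = bandwidth * RTT
= 1000 Mbps * 468 ms
= 1000 * 1e6 * 468 / 1000 bits
= 468000000 bits
= 58500000 bytes
= 57128.9062 KB
BDP = 468000000 bits (58500000 bytes)


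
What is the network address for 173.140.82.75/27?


IP:   10101101.10001100.01010010.01001011
Mask: 11111111.11111111.11111111.11100000
AND operation:
Net:  10101101.10001100.01010010.01000000
Network: 173.140.82.64/27


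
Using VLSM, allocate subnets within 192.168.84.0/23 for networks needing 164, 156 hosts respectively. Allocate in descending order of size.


164 hosts -> /24 (254 usable): 192.168.84.0/24
156 hosts -> /24 (254 usable): 192.168.85.0/24
Allocation: 192.168.84.0/24 (164 hosts, 254 usable); 192.168.85.0/24 (156 hosts, 254 usable)


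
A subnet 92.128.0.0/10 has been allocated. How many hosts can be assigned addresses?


Host bits = 32 - 10 = 22
Total addresses = 2^22 = 4194304
Usable = total - 2 (network and broadcast)
Usable hosts: 4194302


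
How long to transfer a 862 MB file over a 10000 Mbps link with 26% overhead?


Effective throughput = 10000 * (1 - 26/100) = 7400 Mbps
File size in Mb = 862 * 8 = 6896 Mb
Time = 6896 / 7400
Time = 0.9319 seconds


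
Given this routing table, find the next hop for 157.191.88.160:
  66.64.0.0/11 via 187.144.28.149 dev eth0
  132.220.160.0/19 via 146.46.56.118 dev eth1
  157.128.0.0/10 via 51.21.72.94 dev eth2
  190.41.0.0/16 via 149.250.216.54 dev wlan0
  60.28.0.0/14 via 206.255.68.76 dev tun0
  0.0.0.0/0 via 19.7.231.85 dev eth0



Longest prefix match for 157.191.88.160:
  /11 66.64.0.0: no
  /19 132.220.160.0: no
  /10 157.128.0.0: MATCH
  /16 190.41.0.0: no
  /14 60.28.0.0: no
  /0 0.0.0.0: MATCH
Selected: next-hop 51.21.72.94 via eth2 (matched /10)


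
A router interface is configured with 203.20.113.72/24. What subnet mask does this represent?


/24 means 24 network bits, 8 host bits
Binary: 11111111111111111111111100000000
Mask: 255.255.255.0


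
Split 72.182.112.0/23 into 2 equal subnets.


New prefix = 23 + 1 = 24
Each subnet has 256 addresses
  72.182.112.0/24
  72.182.113.0/24
Subnets: 72.182.112.0/24, 72.182.113.0/24


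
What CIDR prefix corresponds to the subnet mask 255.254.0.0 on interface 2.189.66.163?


Binary: 11111111.11111110.00000000.00000000
Count leading 1s
Prefix: /15


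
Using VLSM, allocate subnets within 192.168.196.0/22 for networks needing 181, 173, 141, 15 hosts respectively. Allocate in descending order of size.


181 hosts -> /24 (254 usable): 192.168.196.0/24
173 hosts -> /24 (254 usable): 192.168.197.0/24
141 hosts -> /24 (254 usable): 192.168.198.0/24
15 hosts -> /27 (30 usable): 192.168.199.0/27
Allocation: 192.168.196.0/24 (181 hosts, 254 usable); 192.168.197.0/24 (173 hosts, 254 usable); 192.168.198.0/24 (141 hosts, 254 usable); 192.168.199.0/27 (15 hosts, 30 usable)


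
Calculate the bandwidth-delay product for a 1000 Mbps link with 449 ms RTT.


BDP = bandwidth * RTT
= 1000 Mbps * 449 ms
= 1000 * 1e6 * 449 / 1000 bits
= 449000000 bits
= 56125000 bytes
= 54809.5703 KB
BDP = 449000000 bits (56125000 bytes)


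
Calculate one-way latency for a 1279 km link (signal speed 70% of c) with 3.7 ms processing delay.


Speed = 0.7 * 3e5 km/s = 210000 km/s
Propagation delay = 1279 / 210000 = 0.0061 s = 6.0905 ms
Processing delay = 3.7 ms
Total one-way latency = 9.7905 ms


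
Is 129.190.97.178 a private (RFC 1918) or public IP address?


RFC 1918 private ranges:
  10.0.0.0/8 (10.0.0.0 - 10.255.255.255)
  172.16.0.0/12 (172.16.0.0 - 172.31.255.255)
  192.168.0.0/16 (192.168.0.0 - 192.168.255.255)
Public (not in any RFC 1918 range)


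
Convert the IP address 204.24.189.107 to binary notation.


204 = 11001100
24 = 00011000
189 = 10111101
107 = 01101011
Binary: 11001100.00011000.10111101.01101011


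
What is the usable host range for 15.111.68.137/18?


Network: 15.111.64.0
Broadcast: 15.111.127.255
First usable = network + 1
Last usable = broadcast - 1
Range: 15.111.64.1 to 15.111.127.254


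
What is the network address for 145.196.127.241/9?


IP:   10010001.11000100.01111111.11110001
Mask: 11111111.10000000.00000000.00000000
AND operation:
Net:  10010001.10000000.00000000.00000000
Network: 145.128.0.0/9


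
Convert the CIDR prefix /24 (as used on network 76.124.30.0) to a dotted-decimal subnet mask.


/24 means 24 network bits, 8 host bits
Binary: 11111111111111111111111100000000
Mask: 255.255.255.0


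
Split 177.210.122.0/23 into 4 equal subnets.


New prefix = 23 + 2 = 25
Each subnet has 128 addresses
  177.210.122.0/25
  177.210.122.128/25
  177.210.123.0/25
  177.210.123.128/25
Subnets: 177.210.122.0/25, 177.210.122.128/25, 177.210.123.0/25, 177.210.123.128/25


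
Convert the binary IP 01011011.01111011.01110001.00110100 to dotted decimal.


01011011 = 91
01111011 = 123
01110001 = 113
00110100 = 52
IP: 91.123.113.52


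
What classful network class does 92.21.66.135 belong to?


First octet: 92
Binary: 01011100
0xxxxxxx -> Class A (1-126)
Class A, default mask 255.0.0.0 (/8)


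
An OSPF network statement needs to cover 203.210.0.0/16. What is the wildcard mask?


Subnet mask: 255.255.0.0
Wildcard = 255.255.255.255 - subnet mask
255 - 255 = 0
255 - 255 = 0
255 - 0 = 255
255 - 0 = 255
Wildcard: 0.0.255.255


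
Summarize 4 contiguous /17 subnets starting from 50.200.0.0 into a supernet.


Original prefix: /17
Number of subnets: 4 = 2^2
New prefix = 17 - 2 = 15
Supernet: 50.200.0.0/15


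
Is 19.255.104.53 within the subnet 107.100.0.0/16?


Subnet network: 107.100.0.0
Test IP AND mask: 19.255.0.0
No, 19.255.104.53 is not in 107.100.0.0/16


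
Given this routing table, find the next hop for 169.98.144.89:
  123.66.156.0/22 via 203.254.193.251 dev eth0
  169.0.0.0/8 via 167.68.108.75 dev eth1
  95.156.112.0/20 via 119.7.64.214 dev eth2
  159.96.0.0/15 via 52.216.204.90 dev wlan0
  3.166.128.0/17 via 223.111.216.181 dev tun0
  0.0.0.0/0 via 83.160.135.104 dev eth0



Longest prefix match for 169.98.144.89:
  /22 123.66.156.0: no
  /8 169.0.0.0: MATCH
  /20 95.156.112.0: no
  /15 159.96.0.0: no
  /17 3.166.128.0: no
  /0 0.0.0.0: MATCH
Selected: next-hop 167.68.108.75 via eth1 (matched /8)


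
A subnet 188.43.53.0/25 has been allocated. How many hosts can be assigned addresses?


Host bits = 32 - 25 = 7
Total addresses = 2^7 = 128
Usable = total - 2 (network and broadcast)
Usable hosts: 126


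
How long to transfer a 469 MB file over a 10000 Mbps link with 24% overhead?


Effective throughput = 10000 * (1 - 24/100) = 7600 Mbps
File size in Mb = 469 * 8 = 3752 Mb
Time = 3752 / 7600
Time = 0.4937 seconds


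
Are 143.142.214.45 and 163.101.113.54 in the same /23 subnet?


Mask: 255.255.254.0
143.142.214.45 AND mask = 143.142.214.0
163.101.113.54 AND mask = 163.101.112.0
No, different subnets (143.142.214.0 vs 163.101.112.0)


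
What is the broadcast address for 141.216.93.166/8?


Network: 141.0.0.0/8
Host bits = 24
Set all host bits to 1:
Broadcast: 141.255.255.255


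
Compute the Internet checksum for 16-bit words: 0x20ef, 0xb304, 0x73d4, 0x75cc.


Sum all words (with carry folding):
+ 0x20ef = 0x20ef
+ 0xb304 = 0xd3f3
+ 0x73d4 = 0x47c8
+ 0x75cc = 0xbd94
One's complement: ~0xbd94
Checksum = 0x426b


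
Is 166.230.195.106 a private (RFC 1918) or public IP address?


RFC 1918 private ranges:
  10.0.0.0/8 (10.0.0.0 - 10.255.255.255)
  172.16.0.0/12 (172.16.0.0 - 172.31.255.255)
  192.168.0.0/16 (192.168.0.0 - 192.168.255.255)
Public (not in any RFC 1918 range)


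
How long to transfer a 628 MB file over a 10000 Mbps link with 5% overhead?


Effective throughput = 10000 * (1 - 5/100) = 9500 Mbps
File size in Mb = 628 * 8 = 5024 Mb
Time = 5024 / 9500
Time = 0.5288 seconds


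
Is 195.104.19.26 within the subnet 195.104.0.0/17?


Subnet network: 195.104.0.0
Test IP AND mask: 195.104.0.0
Yes, 195.104.19.26 is in 195.104.0.0/17


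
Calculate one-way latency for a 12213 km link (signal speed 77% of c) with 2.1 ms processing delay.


Speed = 0.77 * 3e5 km/s = 231000 km/s
Propagation delay = 12213 / 231000 = 0.0529 s = 52.8701 ms
Processing delay = 2.1 ms
Total one-way latency = 54.9701 ms


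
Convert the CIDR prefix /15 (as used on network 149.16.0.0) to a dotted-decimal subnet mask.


/15 means 15 network bits, 17 host bits
Binary: 11111111111111100000000000000000
Mask: 255.254.0.0


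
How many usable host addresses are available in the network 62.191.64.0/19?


Host bits = 32 - 19 = 13
Total addresses = 2^13 = 8192
Usable = total - 2 (network and broadcast)
Usable hosts: 8190


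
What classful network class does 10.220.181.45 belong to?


First octet: 10
Binary: 00001010
0xxxxxxx -> Class A (1-126)
Class A, default mask 255.0.0.0 (/8)


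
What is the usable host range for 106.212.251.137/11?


Network: 106.192.0.0
Broadcast: 106.223.255.255
First usable = network + 1
Last usable = broadcast - 1
Range: 106.192.0.1 to 106.223.255.254


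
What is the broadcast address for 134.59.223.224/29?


Network: 134.59.223.224/29
Host bits = 3
Set all host bits to 1:
Broadcast: 134.59.223.231


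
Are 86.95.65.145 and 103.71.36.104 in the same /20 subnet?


Mask: 255.255.240.0
86.95.65.145 AND mask = 86.95.64.0
103.71.36.104 AND mask = 103.71.32.0
No, different subnets (86.95.64.0 vs 103.71.32.0)


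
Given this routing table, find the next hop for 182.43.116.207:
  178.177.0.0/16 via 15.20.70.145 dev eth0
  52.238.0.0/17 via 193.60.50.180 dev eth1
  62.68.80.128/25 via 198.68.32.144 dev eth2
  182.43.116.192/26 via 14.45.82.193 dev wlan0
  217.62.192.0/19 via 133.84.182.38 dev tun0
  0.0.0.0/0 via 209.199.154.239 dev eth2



Longest prefix match for 182.43.116.207:
  /16 178.177.0.0: no
  /17 52.238.0.0: no
  /25 62.68.80.128: no
  /26 182.43.116.192: MATCH
  /19 217.62.192.0: no
  /0 0.0.0.0: MATCH
Selected: next-hop 14.45.82.193 via wlan0 (matched /26)


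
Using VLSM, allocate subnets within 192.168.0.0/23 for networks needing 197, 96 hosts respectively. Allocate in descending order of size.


197 hosts -> /24 (254 usable): 192.168.0.0/24
96 hosts -> /25 (126 usable): 192.168.1.0/25
Allocation: 192.168.0.0/24 (197 hosts, 254 usable); 192.168.1.0/25 (96 hosts, 126 usable)


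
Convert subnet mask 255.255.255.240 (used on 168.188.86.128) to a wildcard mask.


Subnet mask: 255.255.255.240
Wildcard = 255.255.255.255 - subnet mask
255 - 255 = 0
255 - 255 = 0
255 - 255 = 0
255 - 240 = 15
Wildcard: 0.0.0.15


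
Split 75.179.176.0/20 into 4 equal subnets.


New prefix = 20 + 2 = 22
Each subnet has 1024 addresses
  75.179.176.0/22
  75.179.180.0/22
  75.179.184.0/22
  75.179.188.0/22
Subnets: 75.179.176.0/22, 75.179.180.0/22, 75.179.184.0/22, 75.179.188.0/22


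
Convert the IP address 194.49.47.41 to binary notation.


194 = 11000010
49 = 00110001
47 = 00101111
41 = 00101001
Binary: 11000010.00110001.00101111.00101001


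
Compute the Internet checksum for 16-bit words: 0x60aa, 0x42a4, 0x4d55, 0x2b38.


Sum all words (with carry folding):
+ 0x60aa = 0x60aa
+ 0x42a4 = 0xa34e
+ 0x4d55 = 0xf0a3
+ 0x2b38 = 0x1bdc
One's complement: ~0x1bdc
Checksum = 0xe423


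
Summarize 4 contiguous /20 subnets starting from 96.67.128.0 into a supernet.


Original prefix: /20
Number of subnets: 4 = 2^2
New prefix = 20 - 2 = 18
Supernet: 96.67.128.0/18


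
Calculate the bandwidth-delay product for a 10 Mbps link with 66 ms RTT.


BDP = bandwidth * RTT
= 10 Mbps * 66 ms
= 10 * 1e6 * 66 / 1000 bits
= 660000 bits
= 82500 bytes
= 80.5664 KB
BDP = 660000 bits (82500 bytes)


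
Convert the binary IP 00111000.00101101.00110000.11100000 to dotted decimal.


00111000 = 56
00101101 = 45
00110000 = 48
11100000 = 224
IP: 56.45.48.224


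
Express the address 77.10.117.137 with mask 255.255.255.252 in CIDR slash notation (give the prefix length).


Binary: 11111111.11111111.11111111.11111100
Count leading 1s
Prefix: /30


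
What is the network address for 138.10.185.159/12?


IP:   10001010.00001010.10111001.10011111
Mask: 11111111.11110000.00000000.00000000
AND operation:
Net:  10001010.00000000.00000000.00000000
Network: 138.0.0.0/12


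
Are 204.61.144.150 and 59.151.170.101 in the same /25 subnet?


Mask: 255.255.255.128
204.61.144.150 AND mask = 204.61.144.128
59.151.170.101 AND mask = 59.151.170.0
No, different subnets (204.61.144.128 vs 59.151.170.0)


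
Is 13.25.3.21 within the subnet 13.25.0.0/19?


Subnet network: 13.25.0.0
Test IP AND mask: 13.25.0.0
Yes, 13.25.3.21 is in 13.25.0.0/19


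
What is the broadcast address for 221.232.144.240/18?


Network: 221.232.128.0/18
Host bits = 14
Set all host bits to 1:
Broadcast: 221.232.191.255


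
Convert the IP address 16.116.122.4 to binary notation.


16 = 00010000
116 = 01110100
122 = 01111010
4 = 00000100
Binary: 00010000.01110100.01111010.00000100


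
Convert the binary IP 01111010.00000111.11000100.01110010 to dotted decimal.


01111010 = 122
00000111 = 7
11000100 = 196
01110010 = 114
IP: 122.7.196.114


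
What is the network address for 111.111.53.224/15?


IP:   01101111.01101111.00110101.11100000
Mask: 11111111.11111110.00000000.00000000
AND operation:
Net:  01101111.01101110.00000000.00000000
Network: 111.110.0.0/15


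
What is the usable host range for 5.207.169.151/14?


Network: 5.204.0.0
Broadcast: 5.207.255.255
First usable = network + 1
Last usable = broadcast - 1
Range: 5.204.0.1 to 5.207.255.254


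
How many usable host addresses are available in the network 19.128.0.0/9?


Host bits = 32 - 9 = 23
Total addresses = 2^23 = 8388608
Usable = total - 2 (network and broadcast)
Usable hosts: 8388606


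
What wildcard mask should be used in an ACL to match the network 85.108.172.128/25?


Subnet mask: 255.255.255.128
Wildcard = 255.255.255.255 - subnet mask
255 - 255 = 0
255 - 255 = 0
255 - 255 = 0
255 - 128 = 127
Wildcard: 0.0.0.127


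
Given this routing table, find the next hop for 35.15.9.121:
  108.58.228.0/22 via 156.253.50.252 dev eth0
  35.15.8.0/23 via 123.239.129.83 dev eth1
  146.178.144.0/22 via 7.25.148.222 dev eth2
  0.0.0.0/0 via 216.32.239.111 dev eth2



Longest prefix match for 35.15.9.121:
  /22 108.58.228.0: no
  /23 35.15.8.0: MATCH
  /22 146.178.144.0: no
  /0 0.0.0.0: MATCH
Selected: next-hop 123.239.129.83 via eth1 (matched /23)


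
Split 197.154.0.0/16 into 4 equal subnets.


New prefix = 16 + 2 = 18
Each subnet has 16384 addresses
  197.154.0.0/18
  197.154.64.0/18
  197.154.128.0/18
  197.154.192.0/18
Subnets: 197.154.0.0/18, 197.154.64.0/18, 197.154.128.0/18, 197.154.192.0/18


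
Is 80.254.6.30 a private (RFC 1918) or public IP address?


RFC 1918 private ranges:
  10.0.0.0/8 (10.0.0.0 - 10.255.255.255)
  172.16.0.0/12 (172.16.0.0 - 172.31.255.255)
  192.168.0.0/16 (192.168.0.0 - 192.168.255.255)
Public (not in any RFC 1918 range)


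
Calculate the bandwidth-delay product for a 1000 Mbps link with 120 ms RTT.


BDP = bandwidth * RTT
= 1000 Mbps * 120 ms
= 1000 * 1e6 * 120 / 1000 bits
= 120000000 bits
= 15000000 bytes
= 14648.4375 KB
BDP = 120000000 bits (15000000 bytes)


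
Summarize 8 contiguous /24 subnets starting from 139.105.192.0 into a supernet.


Original prefix: /24
Number of subnets: 8 = 2^3
New prefix = 24 - 3 = 21
Supernet: 139.105.192.0/21


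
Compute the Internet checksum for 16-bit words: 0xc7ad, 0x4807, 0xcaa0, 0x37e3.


Sum all words (with carry folding):
+ 0xc7ad = 0xc7ad
+ 0x4807 = 0x0fb5
+ 0xcaa0 = 0xda55
+ 0x37e3 = 0x1239
One's complement: ~0x1239
Checksum = 0xedc6


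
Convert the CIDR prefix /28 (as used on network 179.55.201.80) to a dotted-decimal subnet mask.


/28 means 28 network bits, 4 host bits
Binary: 11111111111111111111111111110000
Mask: 255.255.255.240


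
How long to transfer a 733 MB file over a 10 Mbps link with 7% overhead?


Effective throughput = 10 * (1 - 7/100) = 9.3 Mbps
File size in Mb = 733 * 8 = 5864 Mb
Time = 5864 / 9.3
Time = 630.5376 seconds


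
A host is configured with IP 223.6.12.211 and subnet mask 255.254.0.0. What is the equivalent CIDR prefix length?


Binary: 11111111.11111110.00000000.00000000
Count leading 1s
Prefix: /15


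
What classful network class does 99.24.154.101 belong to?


First octet: 99
Binary: 01100011
0xxxxxxx -> Class A (1-126)
Class A, default mask 255.0.0.0 (/8)


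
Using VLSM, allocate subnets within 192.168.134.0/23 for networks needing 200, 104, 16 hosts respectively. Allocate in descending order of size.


200 hosts -> /24 (254 usable): 192.168.134.0/24
104 hosts -> /25 (126 usable): 192.168.135.0/25
16 hosts -> /27 (30 usable): 192.168.135.128/27
Allocation: 192.168.134.0/24 (200 hosts, 254 usable); 192.168.135.0/25 (104 hosts, 126 usable); 192.168.135.128/27 (16 hosts, 30 usable)


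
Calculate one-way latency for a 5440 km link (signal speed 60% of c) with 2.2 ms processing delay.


Speed = 0.6 * 3e5 km/s = 180000 km/s
Propagation delay = 5440 / 180000 = 0.0302 s = 30.2222 ms
Processing delay = 2.2 ms
Total one-way latency = 32.4222 ms


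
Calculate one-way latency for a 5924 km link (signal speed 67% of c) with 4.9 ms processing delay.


Speed = 0.67 * 3e5 km/s = 201000 km/s
Propagation delay = 5924 / 201000 = 0.0295 s = 29.4726 ms
Processing delay = 4.9 ms
Total one-way latency = 34.3726 ms


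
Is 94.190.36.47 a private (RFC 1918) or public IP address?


RFC 1918 private ranges:
  10.0.0.0/8 (10.0.0.0 - 10.255.255.255)
  172.16.0.0/12 (172.16.0.0 - 172.31.255.255)
  192.168.0.0/16 (192.168.0.0 - 192.168.255.255)
Public (not in any RFC 1918 range)


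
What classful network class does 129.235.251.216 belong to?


First octet: 129
Binary: 10000001
10xxxxxx -> Class B (128-191)
Class B, default mask 255.255.0.0 (/16)


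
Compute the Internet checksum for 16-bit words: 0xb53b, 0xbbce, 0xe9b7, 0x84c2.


Sum all words (with carry folding):
+ 0xb53b = 0xb53b
+ 0xbbce = 0x710a
+ 0xe9b7 = 0x5ac2
+ 0x84c2 = 0xdf84
One's complement: ~0xdf84
Checksum = 0x207b


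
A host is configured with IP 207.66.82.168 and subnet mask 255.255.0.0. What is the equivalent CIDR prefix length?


Binary: 11111111.11111111.00000000.00000000
Count leading 1s
Prefix: /16


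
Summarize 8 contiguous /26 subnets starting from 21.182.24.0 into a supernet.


Original prefix: /26
Number of subnets: 8 = 2^3
New prefix = 26 - 3 = 23
Supernet: 21.182.24.0/23


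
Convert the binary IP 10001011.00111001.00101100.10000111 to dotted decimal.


10001011 = 139
00111001 = 57
00101100 = 44
10000111 = 135
IP: 139.57.44.135


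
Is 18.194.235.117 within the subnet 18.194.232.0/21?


Subnet network: 18.194.232.0
Test IP AND mask: 18.194.232.0
Yes, 18.194.235.117 is in 18.194.232.0/21


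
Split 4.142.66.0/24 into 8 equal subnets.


New prefix = 24 + 3 = 27
Each subnet has 32 addresses
  4.142.66.0/27
  4.142.66.32/27
  4.142.66.64/27
  4.142.66.96/27
  4.142.66.128/27
  4.142.66.160/27
  4.142.66.192/27
  4.142.66.224/27
Subnets: 4.142.66.0/27, 4.142.66.32/27, 4.142.66.64/27, 4.142.66.96/27, 4.142.66.128/27, 4.142.66.160/27, 4.142.66.192/27, 4.142.66.224/27


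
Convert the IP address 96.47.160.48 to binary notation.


96 = 01100000
47 = 00101111
160 = 10100000
48 = 00110000
Binary: 01100000.00101111.10100000.00110000


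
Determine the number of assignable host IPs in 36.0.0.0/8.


Host bits = 32 - 8 = 24
Total addresses = 2^24 = 16777216
Usable = total - 2 (network and broadcast)
Usable hosts: 16777214


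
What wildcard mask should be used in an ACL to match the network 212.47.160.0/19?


Subnet mask: 255.255.224.0
Wildcard = 255.255.255.255 - subnet mask
255 - 255 = 0
255 - 255 = 0
255 - 224 = 31
255 - 0 = 255
Wildcard: 0.0.31.255


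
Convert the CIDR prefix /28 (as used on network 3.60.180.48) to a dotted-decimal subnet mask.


/28 means 28 network bits, 4 host bits
Binary: 11111111111111111111111111110000
Mask: 255.255.255.240


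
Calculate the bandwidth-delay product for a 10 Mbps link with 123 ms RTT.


BDP = bandwidth * RTT
= 10 Mbps * 123 ms
= 10 * 1e6 * 123 / 1000 bits
= 1230000 bits
= 153750 bytes
= 150.1465 KB
BDP = 1230000 bits (153750 bytes)


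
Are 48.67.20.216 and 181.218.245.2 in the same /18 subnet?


Mask: 255.255.192.0
48.67.20.216 AND mask = 48.67.0.0
181.218.245.2 AND mask = 181.218.192.0
No, different subnets (48.67.0.0 vs 181.218.192.0)


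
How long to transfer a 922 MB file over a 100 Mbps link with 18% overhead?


Effective throughput = 100 * (1 - 18/100) = 82 Mbps
File size in Mb = 922 * 8 = 7376 Mb
Time = 7376 / 82
Time = 89.9512 seconds


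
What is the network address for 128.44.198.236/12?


IP:   10000000.00101100.11000110.11101100
Mask: 11111111.11110000.00000000.00000000
AND operation:
Net:  10000000.00100000.00000000.00000000
Network: 128.32.0.0/12


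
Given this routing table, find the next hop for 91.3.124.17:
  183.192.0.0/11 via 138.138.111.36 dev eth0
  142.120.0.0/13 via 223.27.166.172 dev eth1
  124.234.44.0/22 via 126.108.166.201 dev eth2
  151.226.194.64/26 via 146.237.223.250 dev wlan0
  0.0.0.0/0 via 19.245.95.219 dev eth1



Longest prefix match for 91.3.124.17:
  /11 183.192.0.0: no
  /13 142.120.0.0: no
  /22 124.234.44.0: no
  /26 151.226.194.64: no
  /0 0.0.0.0: MATCH
Selected: next-hop 19.245.95.219 via eth1 (matched /0)


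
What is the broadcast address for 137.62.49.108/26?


Network: 137.62.49.64/26
Host bits = 6
Set all host bits to 1:
Broadcast: 137.62.49.127


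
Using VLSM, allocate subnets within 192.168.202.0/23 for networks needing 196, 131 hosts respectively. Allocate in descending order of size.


196 hosts -> /24 (254 usable): 192.168.202.0/24
131 hosts -> /24 (254 usable): 192.168.203.0/24
Allocation: 192.168.202.0/24 (196 hosts, 254 usable); 192.168.203.0/24 (131 hosts, 254 usable)


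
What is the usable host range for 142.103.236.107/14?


Network: 142.100.0.0
Broadcast: 142.103.255.255
First usable = network + 1
Last usable = broadcast - 1
Range: 142.100.0.1 to 142.103.255.254


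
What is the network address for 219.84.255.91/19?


IP:   11011011.01010100.11111111.01011011
Mask: 11111111.11111111.11100000.00000000
AND operation:
Net:  11011011.01010100.11100000.00000000
Network: 219.84.224.0/19


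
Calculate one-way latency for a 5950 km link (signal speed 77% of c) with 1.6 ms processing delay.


Speed = 0.77 * 3e5 km/s = 231000 km/s
Propagation delay = 5950 / 231000 = 0.0258 s = 25.7576 ms
Processing delay = 1.6 ms
Total one-way latency = 27.3576 ms


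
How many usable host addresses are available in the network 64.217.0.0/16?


Host bits = 32 - 16 = 16
Total addresses = 2^16 = 65536
Usable = total - 2 (network and broadcast)
Usable hosts: 65534


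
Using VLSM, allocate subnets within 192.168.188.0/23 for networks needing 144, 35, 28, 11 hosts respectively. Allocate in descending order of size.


144 hosts -> /24 (254 usable): 192.168.188.0/24
35 hosts -> /26 (62 usable): 192.168.189.0/26
28 hosts -> /27 (30 usable): 192.168.189.64/27
11 hosts -> /28 (14 usable): 192.168.189.96/28
Allocation: 192.168.188.0/24 (144 hosts, 254 usable); 192.168.189.0/26 (35 hosts, 62 usable); 192.168.189.64/27 (28 hosts, 30 usable); 192.168.189.96/28 (11 hosts, 14 usable)


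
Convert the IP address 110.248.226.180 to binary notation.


110 = 01101110
248 = 11111000
226 = 11100010
180 = 10110100
Binary: 01101110.11111000.11100010.10110100


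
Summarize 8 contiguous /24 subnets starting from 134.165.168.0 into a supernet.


Original prefix: /24
Number of subnets: 8 = 2^3
New prefix = 24 - 3 = 21
Supernet: 134.165.168.0/21


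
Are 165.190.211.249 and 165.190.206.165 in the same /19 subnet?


Mask: 255.255.224.0
165.190.211.249 AND mask = 165.190.192.0
165.190.206.165 AND mask = 165.190.192.0
Yes, same subnet (165.190.192.0)


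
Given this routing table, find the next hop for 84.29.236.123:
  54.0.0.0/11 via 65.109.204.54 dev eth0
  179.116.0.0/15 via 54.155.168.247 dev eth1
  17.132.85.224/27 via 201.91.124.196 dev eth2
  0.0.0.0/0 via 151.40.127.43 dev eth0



Longest prefix match for 84.29.236.123:
  /11 54.0.0.0: no
  /15 179.116.0.0: no
  /27 17.132.85.224: no
  /0 0.0.0.0: MATCH
Selected: next-hop 151.40.127.43 via eth0 (matched /0)


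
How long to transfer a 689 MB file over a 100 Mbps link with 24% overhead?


Effective throughput = 100 * (1 - 24/100) = 76 Mbps
File size in Mb = 689 * 8 = 5512 Mb
Time = 5512 / 76
Time = 72.5263 seconds


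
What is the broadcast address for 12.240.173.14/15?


Network: 12.240.0.0/15
Host bits = 17
Set all host bits to 1:
Broadcast: 12.241.255.255


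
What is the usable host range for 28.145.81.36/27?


Network: 28.145.81.32
Broadcast: 28.145.81.63
First usable = network + 1
Last usable = broadcast - 1
Range: 28.145.81.33 to 28.145.81.62


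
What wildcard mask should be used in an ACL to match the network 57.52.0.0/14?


Subnet mask: 255.252.0.0
Wildcard = 255.255.255.255 - subnet mask
255 - 255 = 0
255 - 252 = 3
255 - 0 = 255
255 - 0 = 255
Wildcard: 0.3.255.255


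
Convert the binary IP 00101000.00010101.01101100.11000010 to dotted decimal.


00101000 = 40
00010101 = 21
01101100 = 108
11000010 = 194
IP: 40.21.108.194


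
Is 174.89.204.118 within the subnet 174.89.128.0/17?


Subnet network: 174.89.128.0
Test IP AND mask: 174.89.128.0
Yes, 174.89.204.118 is in 174.89.128.0/17


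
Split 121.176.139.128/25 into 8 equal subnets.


New prefix = 25 + 3 = 28
Each subnet has 16 addresses
  121.176.139.128/28
  121.176.139.144/28
  121.176.139.160/28
  121.176.139.176/28
  121.176.139.192/28
  121.176.139.208/28
  121.176.139.224/28
  121.176.139.240/28
Subnets: 121.176.139.128/28, 121.176.139.144/28, 121.176.139.160/28, 121.176.139.176/28, 121.176.139.192/28, 121.176.139.208/28, 121.176.139.224/28, 121.176.139.240/28


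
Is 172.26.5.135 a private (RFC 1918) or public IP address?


RFC 1918 private ranges:
  10.0.0.0/8 (10.0.0.0 - 10.255.255.255)
  172.16.0.0/12 (172.16.0.0 - 172.31.255.255)
  192.168.0.0/16 (192.168.0.0 - 192.168.255.255)
Private (in 172.16.0.0/12)


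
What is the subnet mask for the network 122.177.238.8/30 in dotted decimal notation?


/30 means 30 network bits, 2 host bits
Binary: 11111111111111111111111111111100
Mask: 255.255.255.252


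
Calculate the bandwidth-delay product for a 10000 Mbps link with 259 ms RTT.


BDP = bandwidth * RTT
= 10000 Mbps * 259 ms
= 10000 * 1e6 * 259 / 1000 bits
= 2590000000 bits
= 323750000 bytes
= 316162.1094 KB
BDP = 2590000000 bits (323750000 bytes)


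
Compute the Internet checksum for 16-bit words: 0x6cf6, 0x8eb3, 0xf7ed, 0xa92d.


Sum all words (with carry folding):
+ 0x6cf6 = 0x6cf6
+ 0x8eb3 = 0xfba9
+ 0xf7ed = 0xf397
+ 0xa92d = 0x9cc5
One's complement: ~0x9cc5
Checksum = 0x633a


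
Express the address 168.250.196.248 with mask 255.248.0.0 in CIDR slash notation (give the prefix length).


Binary: 11111111.11111000.00000000.00000000
Count leading 1s
Prefix: /13


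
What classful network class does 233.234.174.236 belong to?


First octet: 233
Binary: 11101001
1110xxxx -> Class D (224-239)
Class D (multicast), default mask N/A


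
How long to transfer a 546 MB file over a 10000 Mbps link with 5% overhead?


Effective throughput = 10000 * (1 - 5/100) = 9500 Mbps
File size in Mb = 546 * 8 = 4368 Mb
Time = 4368 / 9500
Time = 0.4598 seconds


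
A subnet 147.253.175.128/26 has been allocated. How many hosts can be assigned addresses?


Host bits = 32 - 26 = 6
Total addresses = 2^6 = 64
Usable = total - 2 (network and broadcast)
Usable hosts: 62


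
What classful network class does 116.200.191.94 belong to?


First octet: 116
Binary: 01110100
0xxxxxxx -> Class A (1-126)
Class A, default mask 255.0.0.0 (/8)


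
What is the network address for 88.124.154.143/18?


IP:   01011000.01111100.10011010.10001111
Mask: 11111111.11111111.11000000.00000000
AND operation:
Net:  01011000.01111100.10000000.00000000
Network: 88.124.128.0/18


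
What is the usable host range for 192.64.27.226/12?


Network: 192.64.0.0
Broadcast: 192.79.255.255
First usable = network + 1
Last usable = broadcast - 1
Range: 192.64.0.1 to 192.79.255.254


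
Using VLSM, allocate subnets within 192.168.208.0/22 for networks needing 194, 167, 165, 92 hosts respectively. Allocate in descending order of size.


194 hosts -> /24 (254 usable): 192.168.208.0/24
167 hosts -> /24 (254 usable): 192.168.209.0/24
165 hosts -> /24 (254 usable): 192.168.210.0/24
92 hosts -> /25 (126 usable): 192.168.211.0/25
Allocation: 192.168.208.0/24 (194 hosts, 254 usable); 192.168.209.0/24 (167 hosts, 254 usable); 192.168.210.0/24 (165 hosts, 254 usable); 192.168.211.0/25 (92 hosts, 126 usable)


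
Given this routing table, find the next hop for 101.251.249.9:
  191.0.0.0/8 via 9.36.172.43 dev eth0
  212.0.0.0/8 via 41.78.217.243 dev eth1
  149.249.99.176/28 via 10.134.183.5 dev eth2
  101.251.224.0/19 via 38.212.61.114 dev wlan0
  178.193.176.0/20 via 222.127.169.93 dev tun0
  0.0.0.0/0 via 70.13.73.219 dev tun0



Longest prefix match for 101.251.249.9:
  /8 191.0.0.0: no
  /8 212.0.0.0: no
  /28 149.249.99.176: no
  /19 101.251.224.0: MATCH
  /20 178.193.176.0: no
  /0 0.0.0.0: MATCH
Selected: next-hop 38.212.61.114 via wlan0 (matched /19)


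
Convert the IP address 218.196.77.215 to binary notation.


218 = 11011010
196 = 11000100
77 = 01001101
215 = 11010111
Binary: 11011010.11000100.01001101.11010111


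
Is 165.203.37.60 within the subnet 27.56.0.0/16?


Subnet network: 27.56.0.0
Test IP AND mask: 165.203.0.0
No, 165.203.37.60 is not in 27.56.0.0/16


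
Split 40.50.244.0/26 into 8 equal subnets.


New prefix = 26 + 3 = 29
Each subnet has 8 addresses
  40.50.244.0/29
  40.50.244.8/29
  40.50.244.16/29
  40.50.244.24/29
  40.50.244.32/29
  40.50.244.40/29
  40.50.244.48/29
  40.50.244.56/29
Subnets: 40.50.244.0/29, 40.50.244.8/29, 40.50.244.16/29, 40.50.244.24/29, 40.50.244.32/29, 40.50.244.40/29, 40.50.244.48/29, 40.50.244.56/29


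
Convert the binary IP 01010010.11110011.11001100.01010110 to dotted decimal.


01010010 = 82
11110011 = 243
11001100 = 204
01010110 = 86
IP: 82.243.204.86


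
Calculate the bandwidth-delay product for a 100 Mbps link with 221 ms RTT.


BDP = bandwidth * RTT
= 100 Mbps * 221 ms
= 100 * 1e6 * 221 / 1000 bits
= 22100000 bits
= 2762500 bytes
= 2697.7539 KB
BDP = 22100000 bits (2762500 bytes)


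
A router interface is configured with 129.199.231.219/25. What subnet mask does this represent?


/25 means 25 network bits, 7 host bits
Binary: 11111111111111111111111110000000
Mask: 255.255.255.128


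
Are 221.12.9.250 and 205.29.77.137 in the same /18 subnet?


Mask: 255.255.192.0
221.12.9.250 AND mask = 221.12.0.0
205.29.77.137 AND mask = 205.29.64.0
No, different subnets (221.12.0.0 vs 205.29.64.0)


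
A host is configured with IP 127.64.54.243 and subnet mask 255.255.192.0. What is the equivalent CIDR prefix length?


Binary: 11111111.11111111.11000000.00000000
Count leading 1s
Prefix: /18


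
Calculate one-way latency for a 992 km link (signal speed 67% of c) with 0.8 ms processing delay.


Speed = 0.67 * 3e5 km/s = 201000 km/s
Propagation delay = 992 / 201000 = 0.0049 s = 4.9353 ms
Processing delay = 0.8 ms
Total one-way latency = 5.7353 ms


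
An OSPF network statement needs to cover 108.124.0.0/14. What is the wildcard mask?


Subnet mask: 255.252.0.0
Wildcard = 255.255.255.255 - subnet mask
255 - 255 = 0
255 - 252 = 3
255 - 0 = 255
255 - 0 = 255
Wildcard: 0.3.255.255


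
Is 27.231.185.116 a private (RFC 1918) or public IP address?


RFC 1918 private ranges:
  10.0.0.0/8 (10.0.0.0 - 10.255.255.255)
  172.16.0.0/12 (172.16.0.0 - 172.31.255.255)
  192.168.0.0/16 (192.168.0.0 - 192.168.255.255)
Public (not in any RFC 1918 range)


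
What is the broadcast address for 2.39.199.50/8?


Network: 2.0.0.0/8
Host bits = 24
Set all host bits to 1:
Broadcast: 2.255.255.255


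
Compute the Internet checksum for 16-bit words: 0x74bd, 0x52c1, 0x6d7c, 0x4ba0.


Sum all words (with carry folding):
+ 0x74bd = 0x74bd
+ 0x52c1 = 0xc77e
+ 0x6d7c = 0x34fb
+ 0x4ba0 = 0x809b
One's complement: ~0x809b
Checksum = 0x7f64


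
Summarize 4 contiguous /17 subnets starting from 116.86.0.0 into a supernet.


Original prefix: /17
Number of subnets: 4 = 2^2
New prefix = 17 - 2 = 15
Supernet: 116.86.0.0/15


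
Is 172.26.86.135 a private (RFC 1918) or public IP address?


RFC 1918 private ranges:
  10.0.0.0/8 (10.0.0.0 - 10.255.255.255)
  172.16.0.0/12 (172.16.0.0 - 172.31.255.255)
  192.168.0.0/16 (192.168.0.0 - 192.168.255.255)
Private (in 172.16.0.0/12)


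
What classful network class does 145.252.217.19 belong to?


First octet: 145
Binary: 10010001
10xxxxxx -> Class B (128-191)
Class B, default mask 255.255.0.0 (/16)


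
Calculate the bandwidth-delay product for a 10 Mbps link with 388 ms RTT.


BDP = bandwidth * RTT
= 10 Mbps * 388 ms
= 10 * 1e6 * 388 / 1000 bits
= 3880000 bits
= 485000 bytes
= 473.6328 KB
BDP = 3880000 bits (485000 bytes)


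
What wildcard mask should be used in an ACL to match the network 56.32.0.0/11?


Subnet mask: 255.224.0.0
Wildcard = 255.255.255.255 - subnet mask
255 - 255 = 0
255 - 224 = 31
255 - 0 = 255
255 - 0 = 255
Wildcard: 0.31.255.255


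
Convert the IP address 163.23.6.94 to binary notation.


163 = 10100011
23 = 00010111
6 = 00000110
94 = 01011110
Binary: 10100011.00010111.00000110.01011110


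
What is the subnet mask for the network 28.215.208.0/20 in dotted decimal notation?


/20 means 20 network bits, 12 host bits
Binary: 11111111111111111111000000000000
Mask: 255.255.240.0


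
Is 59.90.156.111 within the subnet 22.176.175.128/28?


Subnet network: 22.176.175.128
Test IP AND mask: 59.90.156.96
No, 59.90.156.111 is not in 22.176.175.128/28


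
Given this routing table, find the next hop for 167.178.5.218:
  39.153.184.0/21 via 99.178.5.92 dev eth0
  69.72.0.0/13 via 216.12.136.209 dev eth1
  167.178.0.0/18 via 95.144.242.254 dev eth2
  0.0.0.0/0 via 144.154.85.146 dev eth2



Longest prefix match for 167.178.5.218:
  /21 39.153.184.0: no
  /13 69.72.0.0: no
  /18 167.178.0.0: MATCH
  /0 0.0.0.0: MATCH
Selected: next-hop 95.144.242.254 via eth2 (matched /18)


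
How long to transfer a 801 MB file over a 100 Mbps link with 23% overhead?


Effective throughput = 100 * (1 - 23/100) = 77 Mbps
File size in Mb = 801 * 8 = 6408 Mb
Time = 6408 / 77
Time = 83.2208 seconds


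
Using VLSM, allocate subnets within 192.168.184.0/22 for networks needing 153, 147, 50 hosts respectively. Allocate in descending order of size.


153 hosts -> /24 (254 usable): 192.168.184.0/24
147 hosts -> /24 (254 usable): 192.168.185.0/24
50 hosts -> /26 (62 usable): 192.168.186.0/26
Allocation: 192.168.184.0/24 (153 hosts, 254 usable); 192.168.185.0/24 (147 hosts, 254 usable); 192.168.186.0/26 (50 hosts, 62 usable)


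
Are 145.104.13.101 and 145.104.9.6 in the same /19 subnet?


Mask: 255.255.224.0
145.104.13.101 AND mask = 145.104.0.0
145.104.9.6 AND mask = 145.104.0.0
Yes, same subnet (145.104.0.0)


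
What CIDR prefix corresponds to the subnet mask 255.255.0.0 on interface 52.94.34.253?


Binary: 11111111.11111111.00000000.00000000
Count leading 1s
Prefix: /16


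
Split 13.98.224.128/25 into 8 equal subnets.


New prefix = 25 + 3 = 28
Each subnet has 16 addresses
  13.98.224.128/28
  13.98.224.144/28
  13.98.224.160/28
  13.98.224.176/28
  13.98.224.192/28
  13.98.224.208/28
  13.98.224.224/28
  13.98.224.240/28
Subnets: 13.98.224.128/28, 13.98.224.144/28, 13.98.224.160/28, 13.98.224.176/28, 13.98.224.192/28, 13.98.224.208/28, 13.98.224.224/28, 13.98.224.240/28


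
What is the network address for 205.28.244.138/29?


IP:   11001101.00011100.11110100.10001010
Mask: 11111111.11111111.11111111.11111000
AND operation:
Net:  11001101.00011100.11110100.10001000
Network: 205.28.244.136/29


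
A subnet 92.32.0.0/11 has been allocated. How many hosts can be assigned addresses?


Host bits = 32 - 11 = 21
Total addresses = 2^21 = 2097152
Usable = total - 2 (network and broadcast)
Usable hosts: 2097150


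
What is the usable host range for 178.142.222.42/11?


Network: 178.128.0.0
Broadcast: 178.159.255.255
First usable = network + 1
Last usable = broadcast - 1
Range: 178.128.0.1 to 178.159.255.254


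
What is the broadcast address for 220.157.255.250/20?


Network: 220.157.240.0/20
Host bits = 12
Set all host bits to 1:
Broadcast: 220.157.255.255


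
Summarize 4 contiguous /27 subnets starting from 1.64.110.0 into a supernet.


Original prefix: /27
Number of subnets: 4 = 2^2
New prefix = 27 - 2 = 25
Supernet: 1.64.110.0/25


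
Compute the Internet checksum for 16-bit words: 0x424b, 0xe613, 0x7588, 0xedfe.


Sum all words (with carry folding):
+ 0x424b = 0x424b
+ 0xe613 = 0x285f
+ 0x7588 = 0x9de7
+ 0xedfe = 0x8be6
One's complement: ~0x8be6
Checksum = 0x7419


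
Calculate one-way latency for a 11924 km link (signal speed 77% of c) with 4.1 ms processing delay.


Speed = 0.77 * 3e5 km/s = 231000 km/s
Propagation delay = 11924 / 231000 = 0.0516 s = 51.619 ms
Processing delay = 4.1 ms
Total one-way latency = 55.719 ms


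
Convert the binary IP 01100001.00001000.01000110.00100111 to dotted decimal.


01100001 = 97
00001000 = 8
01000110 = 70
00100111 = 39
IP: 97.8.70.39


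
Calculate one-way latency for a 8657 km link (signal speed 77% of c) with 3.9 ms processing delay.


Speed = 0.77 * 3e5 km/s = 231000 km/s
Propagation delay = 8657 / 231000 = 0.0375 s = 37.4762 ms
Processing delay = 3.9 ms
Total one-way latency = 41.3762 ms


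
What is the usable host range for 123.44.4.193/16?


Network: 123.44.0.0
Broadcast: 123.44.255.255
First usable = network + 1
Last usable = broadcast - 1
Range: 123.44.0.1 to 123.44.255.254


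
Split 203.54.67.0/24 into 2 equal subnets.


New prefix = 24 + 1 = 25
Each subnet has 128 addresses
  203.54.67.0/25
  203.54.67.128/25
Subnets: 203.54.67.0/25, 203.54.67.128/25
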